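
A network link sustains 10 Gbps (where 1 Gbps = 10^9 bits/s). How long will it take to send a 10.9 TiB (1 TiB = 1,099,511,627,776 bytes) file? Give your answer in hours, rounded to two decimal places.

10.9 TiB = 11,984,676,742,758.4 bytes = 95,877,413,942,067.2 bits
10 Gbps = 10,000,000,000 bits/s
time = 95,877,413,942,067.2 / 10,000,000,000 = 9,587.7414 s
9,587.7414 s / 3600 = 2.66 hours

2.66 hours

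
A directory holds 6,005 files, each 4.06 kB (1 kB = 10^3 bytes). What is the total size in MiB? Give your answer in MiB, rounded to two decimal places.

Total = 6,005 × 4.06 kB = 24380.3 kB
= 24380.3 × 1,000 bytes = 24,380,300 bytes
1 MiB = 1,048,576 bytes
24,380,300 / 1,048,576 = 23.25 MiB

23.25 MiB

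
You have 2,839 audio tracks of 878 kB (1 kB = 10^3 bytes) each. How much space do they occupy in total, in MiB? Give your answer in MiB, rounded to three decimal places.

2,377.169 MiB

Total = 2,839 × 878 kB = 2,492,642 kB
= 2,492,642 × 1,000 bytes = 2,492,642,000 bytes
1 MiB = 1,048,576 bytes
2,492,642,000 / 1,048,576 = 2,377.169 MiB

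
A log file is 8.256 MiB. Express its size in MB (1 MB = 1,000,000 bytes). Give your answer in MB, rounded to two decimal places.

8.66 MB

8.256 MiB = 8.256 × 2^20 bytes = 8,657,043.456 bytes
1 MB = 10^6 bytes = 1,000,000 bytes
8,657,043.456 / 1,000,000 = 8.66 MB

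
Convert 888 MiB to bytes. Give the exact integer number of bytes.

888 × 1,048,576 = 931,135,488 bytes  (1 MiB = 2^20 bytes)

931,135,488 bytes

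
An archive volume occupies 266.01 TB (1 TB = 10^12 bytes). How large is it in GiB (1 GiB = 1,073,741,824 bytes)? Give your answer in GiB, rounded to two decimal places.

266.01 TB = 266.01 × 10^12 bytes = 266,010,000,000,000 bytes
1 GiB = 1,073,741,824 bytes
266,010,000,000,000 / 1,073,741,824 = 247,741.12 GiB

247,741.12 GiB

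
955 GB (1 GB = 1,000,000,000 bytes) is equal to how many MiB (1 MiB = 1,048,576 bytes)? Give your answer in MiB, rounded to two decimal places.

910,758.97 MiB

955 GB = 955 × 10^9 bytes = 955,000,000,000 bytes
1 MiB = 2^20 bytes = 1,048,576 bytes
955,000,000,000 / 1,048,576 = 910,758.97 MiB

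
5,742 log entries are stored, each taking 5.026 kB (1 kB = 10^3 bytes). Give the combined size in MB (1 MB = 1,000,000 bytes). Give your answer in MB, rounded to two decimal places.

28.86 MB

Total = 5,742 × 5.026 kB = 28859.292 kB
= 28859.292 × 1,000 bytes = 28,859,292 bytes
1 MB = 1,000,000 bytes
28,859,292 / 1,000,000 = 28.86 MB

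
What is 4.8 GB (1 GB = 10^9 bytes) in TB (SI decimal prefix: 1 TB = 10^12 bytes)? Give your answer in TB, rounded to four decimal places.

4.8 GB = 4.8 × 10^9 bytes = 4,800,000,000 bytes
1 TB = 10^12 bytes = 1,000,000,000,000 bytes
4,800,000,000 / 1,000,000,000,000 = 0.0048 TB

0.0048 TB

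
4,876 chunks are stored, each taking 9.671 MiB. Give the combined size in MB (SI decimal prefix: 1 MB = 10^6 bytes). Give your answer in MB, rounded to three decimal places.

Total = 4,876 × 9.671 MiB = 47155.796 MiB
= 47155.796 × 1,048,576 bytes = 49,446,435,946.496 bytes
1 MB = 1,000,000 bytes
49,446,435,946.496 / 1,000,000 = 49,446.436 MB

49,446.436 MB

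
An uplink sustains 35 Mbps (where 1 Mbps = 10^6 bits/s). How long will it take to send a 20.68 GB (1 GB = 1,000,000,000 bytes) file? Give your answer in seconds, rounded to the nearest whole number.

20.68 GB = 20,680,000,000 bytes = 165,440,000,000 bits
35 Mbps = 35,000,000 bits/s
time = 165,440,000,000 / 35,000,000 = 4,727 s

4,727 seconds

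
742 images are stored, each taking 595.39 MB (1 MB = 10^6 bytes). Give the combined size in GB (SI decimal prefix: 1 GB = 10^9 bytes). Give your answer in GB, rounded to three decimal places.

441.779 GB

Total = 742 × 595.39 MB = 441779.38 MB
= 441779.38 × 1,000,000 bytes = 441,779,380,000 bytes
1 GB = 1,000,000,000 bytes
441,779,380,000 / 1,000,000,000 = 441.779 GB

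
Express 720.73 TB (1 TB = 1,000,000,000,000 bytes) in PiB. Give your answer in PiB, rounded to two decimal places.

0.64 PiB

720.73 TB = 720.73 × 10^12 bytes = 720,730,000,000,000 bytes
1 PiB = 1,125,899,906,842,624 bytes
720,730,000,000,000 / 1,125,899,906,842,624 = 0.64 PiB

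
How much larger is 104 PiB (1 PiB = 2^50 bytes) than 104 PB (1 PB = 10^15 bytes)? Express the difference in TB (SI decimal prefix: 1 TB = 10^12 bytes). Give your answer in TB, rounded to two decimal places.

104 PiB = 104 × 1,125,899,906,842,624 = 117,093,590,311,632,896 bytes
104 PB = 104 × 1,000,000,000,000,000 = 104,000,000,000,000,000 bytes
difference = 13,093,590,311,632,896 bytes
13,093,590,311,632,896 / 1,000,000,000,000 = 13,093.59 TB

13,093.59 TB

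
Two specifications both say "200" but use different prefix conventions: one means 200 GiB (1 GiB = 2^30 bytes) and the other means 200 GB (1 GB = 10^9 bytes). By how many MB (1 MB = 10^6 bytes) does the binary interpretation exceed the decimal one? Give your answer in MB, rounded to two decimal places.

200 GiB = 200 × 1,073,741,824 = 214,748,364,800 bytes
200 GB = 200 × 1,000,000,000 = 200,000,000,000 bytes
difference = 14,748,364,800 bytes
14,748,364,800 / 1,000,000 = 14,748.36 MB

14,748.36 MB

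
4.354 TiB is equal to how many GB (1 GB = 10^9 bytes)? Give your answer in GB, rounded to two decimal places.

4.354 TiB × 1,099,511,627,776 bytes/TiB = 4,787,273,627,336.704 bytes
1 GB = 1,000,000,000 bytes
4,787,273,627,336.704 / 1,000,000,000 = 4,787.27 GB

4,787.27 GB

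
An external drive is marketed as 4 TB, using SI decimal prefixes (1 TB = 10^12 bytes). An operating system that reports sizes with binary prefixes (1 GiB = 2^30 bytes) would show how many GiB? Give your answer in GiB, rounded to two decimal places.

3,725.29 GiB

4 TB = 4 × 10^12 bytes = 4,000,000,000,000 bytes
1 GiB = 1,073,741,824 bytes
4,000,000,000,000 / 1,073,741,824 = 3,725.29 GiB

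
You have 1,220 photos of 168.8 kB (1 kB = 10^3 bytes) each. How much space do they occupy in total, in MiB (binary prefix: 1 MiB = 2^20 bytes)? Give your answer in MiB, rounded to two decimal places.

196.40 MiB

Total = 1,220 × 168.8 kB = 205,936 kB
= 205,936 × 1,000 bytes = 205,936,000 bytes
1 MiB = 1,048,576 bytes
205,936,000 / 1,048,576 = 196.40 MiB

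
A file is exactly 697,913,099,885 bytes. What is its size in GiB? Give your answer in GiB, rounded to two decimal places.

649.98 GiB

697,913,099,885 bytes given.
1 GiB = 2^30 bytes = 1,073,741,824 bytes
697,913,099,885 / 1,073,741,824 = 649.98 GiB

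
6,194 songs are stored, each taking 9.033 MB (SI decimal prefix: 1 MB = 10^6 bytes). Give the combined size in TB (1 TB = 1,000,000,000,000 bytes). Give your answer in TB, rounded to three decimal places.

Total = 6,194 × 9.033 MB = 55950.402 MB
= 55950.402 × 1,000,000 bytes = 55,950,402,000 bytes
1 TB = 1,000,000,000,000 bytes
55,950,402,000 / 1,000,000,000,000 = 0.056 TB

0.056 TB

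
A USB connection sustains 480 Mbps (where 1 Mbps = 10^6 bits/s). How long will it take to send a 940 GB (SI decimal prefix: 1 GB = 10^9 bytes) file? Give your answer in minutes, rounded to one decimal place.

940 GB = 940,000,000,000 bytes = 7,520,000,000,000 bits
480 Mbps = 480,000,000 bits/s
time = 7,520,000,000,000 / 480,000,000 = 15,666.67 s
15,666.67 s / 60 = 261.1 minutes

261.1 minutes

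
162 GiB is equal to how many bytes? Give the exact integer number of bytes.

162 × 1,073,741,824 = 173,946,175,488 bytes

173,946,175,488 bytes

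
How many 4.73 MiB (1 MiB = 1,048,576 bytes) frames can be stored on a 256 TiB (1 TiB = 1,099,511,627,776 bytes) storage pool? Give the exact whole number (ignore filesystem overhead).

56,751,682

Capacity: 256 TiB = 281,474,976,710,656 bytes
Per item: 4.73 MiB = 4,959,764.48 bytes
⌊281,474,976,710,656 / 4,959,764.48⌋ = 56,751,682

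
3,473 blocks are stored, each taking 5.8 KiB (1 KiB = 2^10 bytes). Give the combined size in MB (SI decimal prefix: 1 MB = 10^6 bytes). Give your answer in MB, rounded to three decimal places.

20.627 MB

Total = 3,473 × 5.8 KiB = 20143.4 KiB
= 20143.4 × 1,024 bytes = 20,626,841.6 bytes
1 MB = 1,000,000 bytes
20,626,841.6 / 1,000,000 = 20.627 MB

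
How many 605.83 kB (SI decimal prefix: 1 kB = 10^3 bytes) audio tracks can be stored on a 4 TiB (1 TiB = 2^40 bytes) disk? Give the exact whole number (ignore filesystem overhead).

7,259,538

Capacity: 4 TiB = 4,398,046,511,104 bytes
Per item: 605.83 kB = 605,830 bytes
⌊4,398,046,511,104 / 605,830⌋ = 7,259,538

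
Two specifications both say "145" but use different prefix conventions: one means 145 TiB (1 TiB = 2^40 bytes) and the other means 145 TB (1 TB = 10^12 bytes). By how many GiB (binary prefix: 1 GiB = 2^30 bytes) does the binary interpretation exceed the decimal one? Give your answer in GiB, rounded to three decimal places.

145 TiB = 145 × 1,099,511,627,776 = 159,429,186,027,520 bytes
145 TB = 145 × 1,000,000,000,000 = 145,000,000,000,000 bytes
difference = 14,429,186,027,520 bytes
14,429,186,027,520 / 1,073,741,824 = 13,438.227 GiB

13,438.227 GiB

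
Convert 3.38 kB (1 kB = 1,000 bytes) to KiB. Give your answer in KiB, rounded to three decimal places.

3.301 KiB

3.38 kB × 1,000 bytes/kB = 3,380 bytes
1 KiB = 1,024 bytes
3,380 / 1,024 = 3.301 KiB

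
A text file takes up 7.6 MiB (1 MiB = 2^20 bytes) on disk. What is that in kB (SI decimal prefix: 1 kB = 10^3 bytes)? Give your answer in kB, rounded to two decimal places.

7,969.18 kB

7.6 MiB = 7.6 × 2^20 bytes = 7,969,177.6 bytes
1 kB = 1,000 bytes
7,969,177.6 / 1,000 = 7,969.18 kB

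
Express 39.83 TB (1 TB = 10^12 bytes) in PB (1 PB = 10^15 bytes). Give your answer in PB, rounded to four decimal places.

0.0398 PB

39.83 TB × 1,000,000,000,000 bytes/TB = 39,830,000,000,000 bytes
1 PB = 10^15 bytes = 1,000,000,000,000,000 bytes
39,830,000,000,000 / 1,000,000,000,000,000 = 0.0398 PB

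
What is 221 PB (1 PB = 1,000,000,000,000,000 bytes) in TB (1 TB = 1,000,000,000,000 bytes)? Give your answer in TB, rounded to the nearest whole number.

221 PB × 1,000,000,000,000,000 bytes/PB = 221,000,000,000,000,000 bytes
1 TB = 1,000,000,000,000 bytes
221,000,000,000,000,000 / 1,000,000,000,000 = 221,000 TB

221,000 TB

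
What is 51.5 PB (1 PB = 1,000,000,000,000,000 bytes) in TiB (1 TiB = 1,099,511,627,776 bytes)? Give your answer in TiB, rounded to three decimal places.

51.5 PB = 51.5 × 10^15 bytes = 51,500,000,000,000,000 bytes
1 TiB = 1,099,511,627,776 bytes
51,500,000,000,000,000 / 1,099,511,627,776 = 46,838.977 TiB

46,838.977 TiB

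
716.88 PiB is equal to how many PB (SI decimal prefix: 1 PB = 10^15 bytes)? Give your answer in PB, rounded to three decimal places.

716.88 PiB = 716.88 × 2^50 bytes = 807,135,125,217,340,293.12 bytes
1 PB = 10^15 bytes = 1,000,000,000,000,000 bytes
807,135,125,217,340,293.12 / 1,000,000,000,000,000 = 807.135 PB

807.135 PB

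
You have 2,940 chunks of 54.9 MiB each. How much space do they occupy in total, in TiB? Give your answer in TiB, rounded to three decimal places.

Total = 2,940 × 54.9 MiB = 161,406 MiB
= 161,406 × 1,048,576 bytes = 169,246,457,856 bytes
1 TiB = 1,099,511,627,776 bytes
169,246,457,856 / 1,099,511,627,776 = 0.154 TiB

0.154 TiB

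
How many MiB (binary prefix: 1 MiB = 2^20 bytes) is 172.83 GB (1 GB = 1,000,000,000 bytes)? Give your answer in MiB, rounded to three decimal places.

164,823.532 MiB

172.83 GB × 1,000,000,000 bytes/GB = 172,830,000,000 bytes
1 MiB = 1,048,576 bytes
172,830,000,000 / 1,048,576 = 164,823.532 MiB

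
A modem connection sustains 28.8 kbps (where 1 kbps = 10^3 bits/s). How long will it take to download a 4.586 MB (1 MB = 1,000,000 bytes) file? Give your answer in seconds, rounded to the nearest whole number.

4.586 MB = 4,586,000 bytes = 36,688,000 bits
28.8 kbps = 28,800 bits/s
time = 36,688,000 / 28,800 = 1,274 s

1,274 seconds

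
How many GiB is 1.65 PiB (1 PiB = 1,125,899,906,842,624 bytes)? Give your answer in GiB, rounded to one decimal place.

1.65 PiB × 1,125,899,906,842,624 bytes/PiB = 1,857,734,846,290,329.6 bytes
1 GiB = 2^30 bytes = 1,073,741,824 bytes
1,857,734,846,290,329.6 / 1,073,741,824 = 1,730,150.4 GiB

1,730,150.4 GiB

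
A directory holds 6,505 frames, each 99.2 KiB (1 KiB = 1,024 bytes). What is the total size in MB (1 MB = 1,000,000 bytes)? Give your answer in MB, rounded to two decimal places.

660.78 MB

Total = 6,505 × 99.2 KiB = 645,296 KiB
= 645,296 × 1,024 bytes = 660,783,104 bytes
1 MB = 1,000,000 bytes
660,783,104 / 1,000,000 = 660.78 MB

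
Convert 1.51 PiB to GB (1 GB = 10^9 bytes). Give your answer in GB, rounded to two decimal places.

1,700,108.86 GB

1.51 PiB × 1,125,899,906,842,624 bytes/PiB = 1,700,108,859,332,362.24 bytes
1 GB = 1,000,000,000 bytes
1,700,108,859,332,362.24 / 1,000,000,000 = 1,700,108.86 GB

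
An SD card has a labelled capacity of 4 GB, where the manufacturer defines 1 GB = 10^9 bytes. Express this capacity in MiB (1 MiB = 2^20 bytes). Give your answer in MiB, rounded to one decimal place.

4 GB × 1,000,000,000 bytes/GB = 4,000,000,000 bytes
1 MiB = 1,048,576 bytes
4,000,000,000 / 1,048,576 = 3,814.7 MiB

3,814.7 MiB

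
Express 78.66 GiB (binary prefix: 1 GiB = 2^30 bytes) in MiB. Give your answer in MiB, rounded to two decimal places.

80,547.84 MiB

78.66 GiB = 78.66 × 2^30 bytes = 84,460,531,875.84 bytes
1 MiB = 1,048,576 bytes
84,460,531,875.84 / 1,048,576 = 80,547.84 MiB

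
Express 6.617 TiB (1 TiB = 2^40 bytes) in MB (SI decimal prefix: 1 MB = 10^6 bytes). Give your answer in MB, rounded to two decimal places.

6.617 TiB × 1,099,511,627,776 bytes/TiB = 7,275,468,440,993.792 bytes
1 MB = 10^6 bytes = 1,000,000 bytes
7,275,468,440,993.792 / 1,000,000 = 7,275,468.44 MB

7,275,468.44 MB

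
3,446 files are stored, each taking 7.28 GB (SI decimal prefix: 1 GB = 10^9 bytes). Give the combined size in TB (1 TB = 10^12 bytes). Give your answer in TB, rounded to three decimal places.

Total = 3,446 × 7.28 GB = 25086.88 GB
= 25086.88 × 1,000,000,000 bytes = 25,086,880,000,000 bytes
1 TB = 1,000,000,000,000 bytes
25,086,880,000,000 / 1,000,000,000,000 = 25.087 TB

25.087 TB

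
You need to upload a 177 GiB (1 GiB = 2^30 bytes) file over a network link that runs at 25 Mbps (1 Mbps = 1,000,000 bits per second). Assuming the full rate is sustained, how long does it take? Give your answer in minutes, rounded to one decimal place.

177 GiB = 190,052,302,848 bytes = 1,520,418,422,784 bits
25 Mbps = 25,000,000 bits/s
time = 1,520,418,422,784 / 25,000,000 = 60,816.74 s
60,816.74 s / 60 = 1,013.6 minutes

1,013.6 minutes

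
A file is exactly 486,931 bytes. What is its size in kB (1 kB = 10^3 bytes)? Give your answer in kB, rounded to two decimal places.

486.93 kB

486,931 bytes given.
1 kB = 1,000 bytes
486,931 / 1,000 = 486.93 kB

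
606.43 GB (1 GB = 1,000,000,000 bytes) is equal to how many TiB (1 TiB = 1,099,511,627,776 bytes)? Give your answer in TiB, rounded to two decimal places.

0.55 TiB

606.43 GB = 606.43 × 10^9 bytes = 606,430,000,000 bytes
1 TiB = 1,099,511,627,776 bytes
606,430,000,000 / 1,099,511,627,776 = 0.55 TiB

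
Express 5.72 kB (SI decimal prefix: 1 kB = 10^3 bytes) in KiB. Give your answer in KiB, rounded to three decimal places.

5.72 kB = 5.72 × 10^3 bytes = 5,720 bytes
1 KiB = 2^10 bytes = 1,024 bytes
5,720 / 1,024 = 5.586 KiB

5.586 KiB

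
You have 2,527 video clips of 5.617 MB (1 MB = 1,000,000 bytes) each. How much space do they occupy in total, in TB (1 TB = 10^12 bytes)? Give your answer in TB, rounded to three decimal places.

Total = 2,527 × 5.617 MB = 14194.159 MB
= 14194.159 × 1,000,000 bytes = 14,194,159,000 bytes
1 TB = 1,000,000,000,000 bytes
14,194,159,000 / 1,000,000,000,000 = 0.014 TB

0.014 TB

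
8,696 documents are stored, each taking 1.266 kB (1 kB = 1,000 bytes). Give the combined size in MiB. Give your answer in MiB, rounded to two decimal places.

Total = 8,696 × 1.266 kB = 11009.136 kB
= 11009.136 × 1,000 bytes = 11,009,136 bytes
1 MiB = 1,048,576 bytes
11,009,136 / 1,048,576 = 10.50 MiB

10.50 MiB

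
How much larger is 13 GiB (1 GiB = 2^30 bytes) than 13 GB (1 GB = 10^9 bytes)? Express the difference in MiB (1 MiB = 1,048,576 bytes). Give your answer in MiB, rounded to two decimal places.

914.23 MiB

13 GiB = 13 × 1,073,741,824 = 13,958,643,712 bytes
13 GB = 13 × 1,000,000,000 = 13,000,000,000 bytes
difference = 958,643,712 bytes
958,643,712 / 1,048,576 = 914.23 MiB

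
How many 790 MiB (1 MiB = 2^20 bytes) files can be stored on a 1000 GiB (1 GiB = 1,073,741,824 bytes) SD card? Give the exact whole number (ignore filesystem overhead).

1,296

Capacity: 1000 GiB = 1,073,741,824,000 bytes
Per item: 790 MiB = 828,375,040 bytes
⌊1,073,741,824,000 / 828,375,040⌋ = 1,296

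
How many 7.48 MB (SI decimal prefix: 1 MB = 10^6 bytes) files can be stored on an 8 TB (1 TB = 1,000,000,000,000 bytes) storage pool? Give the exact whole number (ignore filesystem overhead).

1,069,518

Capacity: 8 TB = 8,000,000,000,000 bytes
Per item: 7.48 MB = 7,480,000 bytes
⌊8,000,000,000,000 / 7,480,000⌋ = 1,069,518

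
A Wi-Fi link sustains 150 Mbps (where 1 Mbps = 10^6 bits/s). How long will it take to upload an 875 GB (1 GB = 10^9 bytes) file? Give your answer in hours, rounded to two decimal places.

875 GB = 875,000,000,000 bytes = 7,000,000,000,000 bits
150 Mbps = 150,000,000 bits/s
time = 7,000,000,000,000 / 150,000,000 = 46,666.6667 s
46,666.6667 s / 3600 = 12.96 hours

12.96 hours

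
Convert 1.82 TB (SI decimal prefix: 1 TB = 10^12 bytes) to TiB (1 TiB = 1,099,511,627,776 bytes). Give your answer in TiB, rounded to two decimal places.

1.66 TiB

1.82 TB = 1.82 × 10^12 bytes = 1,820,000,000,000 bytes
1 TiB = 2^40 bytes = 1,099,511,627,776 bytes
1,820,000,000,000 / 1,099,511,627,776 = 1.66 TiB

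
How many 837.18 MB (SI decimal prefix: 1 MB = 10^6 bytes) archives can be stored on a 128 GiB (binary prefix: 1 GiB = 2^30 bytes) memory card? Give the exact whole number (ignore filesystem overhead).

164

Capacity: 128 GiB = 137,438,953,472 bytes
Per item: 837.18 MB = 837,180,000 bytes
⌊137,438,953,472 / 837,180,000⌋ = 164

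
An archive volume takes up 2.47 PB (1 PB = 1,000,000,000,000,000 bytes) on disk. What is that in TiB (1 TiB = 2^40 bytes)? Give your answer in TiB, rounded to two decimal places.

2,246.45 TiB

2.47 PB = 2.47 × 10^15 bytes = 2,470,000,000,000,000 bytes
1 TiB = 1,099,511,627,776 bytes
2,470,000,000,000,000 / 1,099,511,627,776 = 2,246.45 TiB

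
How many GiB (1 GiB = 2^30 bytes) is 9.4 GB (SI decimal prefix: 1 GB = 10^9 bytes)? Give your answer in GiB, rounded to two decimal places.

9.4 GB × 1,000,000,000 bytes/GB = 9,400,000,000 bytes
1 GiB = 2^30 bytes = 1,073,741,824 bytes
9,400,000,000 / 1,073,741,824 = 8.75 GiB

8.75 GiB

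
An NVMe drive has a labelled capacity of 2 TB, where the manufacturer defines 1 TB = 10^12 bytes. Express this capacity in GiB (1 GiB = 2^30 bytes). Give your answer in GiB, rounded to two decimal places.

2 TB = 2 × 10^12 bytes = 2,000,000,000,000 bytes
1 GiB = 2^30 bytes = 1,073,741,824 bytes
2,000,000,000,000 / 1,073,741,824 = 1,862.65 GiB

1,862.65 GiB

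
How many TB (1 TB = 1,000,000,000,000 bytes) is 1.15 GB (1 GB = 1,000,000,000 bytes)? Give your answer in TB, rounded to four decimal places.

1.15 GB = 1.15 × 10^9 bytes = 1,150,000,000 bytes
1 TB = 10^12 bytes = 1,000,000,000,000 bytes
1,150,000,000 / 1,000,000,000,000 = 0.0012 TB

0.0012 TB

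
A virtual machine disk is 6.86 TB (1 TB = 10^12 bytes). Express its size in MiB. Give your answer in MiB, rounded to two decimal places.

6,542,205.81 MiB

6.86 TB × 1,000,000,000,000 bytes/TB = 6,860,000,000,000 bytes
1 MiB = 1,048,576 bytes
6,860,000,000,000 / 1,048,576 = 6,542,205.81 MiB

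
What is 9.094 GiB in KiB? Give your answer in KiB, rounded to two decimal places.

9.094 GiB = 9.094 × 2^30 bytes = 9,764,608,147.456 bytes
1 KiB = 1,024 bytes
9,764,608,147.456 / 1,024 = 9,535,750.14 KiB

9,535,750.14 KiB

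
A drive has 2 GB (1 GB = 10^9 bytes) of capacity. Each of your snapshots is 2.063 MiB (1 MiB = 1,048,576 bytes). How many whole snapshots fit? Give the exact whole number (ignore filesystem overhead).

924

Capacity: 2 GB = 2,000,000,000 bytes
Per item: 2.063 MiB = 2,163,212.288 bytes
⌊2,000,000,000 / 2,163,212.288⌋ = 924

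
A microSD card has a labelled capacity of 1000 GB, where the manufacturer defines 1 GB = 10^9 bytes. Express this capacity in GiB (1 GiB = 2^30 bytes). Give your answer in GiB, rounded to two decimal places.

1000 GB = 1000 × 10^9 bytes = 1,000,000,000,000 bytes
1 GiB = 2^30 bytes = 1,073,741,824 bytes
1,000,000,000,000 / 1,073,741,824 = 931.32 GiB

931.32 GiB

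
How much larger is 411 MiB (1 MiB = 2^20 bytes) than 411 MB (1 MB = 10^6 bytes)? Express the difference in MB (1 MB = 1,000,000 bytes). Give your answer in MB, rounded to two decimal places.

19.96 MB

411 MiB = 411 × 1,048,576 = 430,964,736 bytes
411 MB = 411 × 1,000,000 = 411,000,000 bytes
difference = 19,964,736 bytes
19,964,736 / 1,000,000 = 19.96 MB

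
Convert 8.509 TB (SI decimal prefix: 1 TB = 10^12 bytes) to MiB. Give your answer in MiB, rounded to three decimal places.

8,114,814.758 MiB

8.509 TB = 8.509 × 10^12 bytes = 8,509,000,000,000 bytes
1 MiB = 2^20 bytes = 1,048,576 bytes
8,509,000,000,000 / 1,048,576 = 8,114,814.758 MiB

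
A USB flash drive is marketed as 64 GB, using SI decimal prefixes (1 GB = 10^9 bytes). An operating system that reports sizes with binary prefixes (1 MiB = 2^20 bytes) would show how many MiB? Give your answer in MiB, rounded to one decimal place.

64 GB × 1,000,000,000 bytes/GB = 64,000,000,000 bytes
1 MiB = 1,048,576 bytes
64,000,000,000 / 1,048,576 = 61,035.2 MiB

61,035.2 MiB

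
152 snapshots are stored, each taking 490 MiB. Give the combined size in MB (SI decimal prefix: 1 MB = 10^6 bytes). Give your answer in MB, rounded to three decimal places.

Total = 152 × 490 MiB = 74,480 MiB
= 74,480 × 1,048,576 bytes = 78,097,940,480 bytes
1 MB = 1,000,000 bytes
78,097,940,480 / 1,000,000 = 78,097.940 MB

78,097.940 MB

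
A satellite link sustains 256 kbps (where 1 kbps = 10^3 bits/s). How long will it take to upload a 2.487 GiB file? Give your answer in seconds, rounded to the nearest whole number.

83,450 seconds

2.487 GiB = 2,670,395,916.288 bytes = 21,363,167,330.304 bits
256 kbps = 256,000 bits/s
time = 21,363,167,330.304 / 256,000 = 83,450 s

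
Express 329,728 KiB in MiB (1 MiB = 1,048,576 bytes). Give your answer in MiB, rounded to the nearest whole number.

329,728 KiB × 1,024 bytes/KiB = 337,641,472 bytes
1 MiB = 2^20 bytes = 1,048,576 bytes
337,641,472 / 1,048,576 = 322 MiB

322 MiB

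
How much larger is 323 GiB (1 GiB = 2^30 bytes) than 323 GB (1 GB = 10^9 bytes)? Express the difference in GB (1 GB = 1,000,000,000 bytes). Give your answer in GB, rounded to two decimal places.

23.82 GB

323 GiB = 323 × 1,073,741,824 = 346,818,609,152 bytes
323 GB = 323 × 1,000,000,000 = 323,000,000,000 bytes
difference = 23,818,609,152 bytes
23,818,609,152 / 1,000,000,000 = 23.82 GB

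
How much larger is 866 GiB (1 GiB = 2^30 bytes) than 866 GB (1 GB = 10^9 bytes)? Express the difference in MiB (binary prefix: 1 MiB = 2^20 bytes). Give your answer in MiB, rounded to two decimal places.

60,902.04 MiB

866 GiB = 866 × 1,073,741,824 = 929,860,419,584 bytes
866 GB = 866 × 1,000,000,000 = 866,000,000,000 bytes
difference = 63,860,419,584 bytes
63,860,419,584 / 1,048,576 = 60,902.04 MiB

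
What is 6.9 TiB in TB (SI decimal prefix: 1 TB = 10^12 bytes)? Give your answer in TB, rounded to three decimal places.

7.587 TB

6.9 TiB = 6.9 × 2^40 bytes = 7,586,630,231,654.4 bytes
1 TB = 10^12 bytes = 1,000,000,000,000 bytes
7,586,630,231,654.4 / 1,000,000,000,000 = 7.587 TB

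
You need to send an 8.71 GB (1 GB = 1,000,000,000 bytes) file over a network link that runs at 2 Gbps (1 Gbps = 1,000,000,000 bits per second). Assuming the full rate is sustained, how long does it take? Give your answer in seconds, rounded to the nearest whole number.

8.71 GB = 8,710,000,000 bytes = 69,680,000,000 bits
2 Gbps = 2,000,000,000 bits/s
time = 69,680,000,000 / 2,000,000,000 = 35 s

35 seconds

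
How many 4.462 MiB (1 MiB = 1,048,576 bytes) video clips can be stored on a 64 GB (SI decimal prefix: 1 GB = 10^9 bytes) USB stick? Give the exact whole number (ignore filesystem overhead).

Capacity: 64 GB = 64,000,000,000 bytes
Per item: 4.462 MiB = 4,678,746.112 bytes
⌊64,000,000,000 / 4,678,746.112⌋ = 13,678

13,678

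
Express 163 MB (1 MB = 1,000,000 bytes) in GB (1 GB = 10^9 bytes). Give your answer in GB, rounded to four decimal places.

0.1630 GB

163 MB = 163 × 10^6 bytes = 163,000,000 bytes
1 GB = 1,000,000,000 bytes
163,000,000 / 1,000,000,000 = 0.1630 GB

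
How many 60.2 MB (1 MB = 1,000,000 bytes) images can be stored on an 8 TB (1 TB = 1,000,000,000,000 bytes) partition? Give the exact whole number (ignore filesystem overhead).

Capacity: 8 TB = 8,000,000,000,000 bytes
Per item: 60.2 MB = 60,200,000 bytes
⌊8,000,000,000,000 / 60,200,000⌋ = 132,890

132,890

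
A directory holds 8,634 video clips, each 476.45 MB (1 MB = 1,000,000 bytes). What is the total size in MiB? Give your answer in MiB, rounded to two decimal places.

Total = 8,634 × 476.45 MB = 4113669.3 MB
= 4113669.3 × 1,000,000 bytes = 4,113,669,300,000 bytes
1 MiB = 1,048,576 bytes
4,113,669,300,000 / 1,048,576 = 3,923,100.76 MiB

3,923,100.76 MiB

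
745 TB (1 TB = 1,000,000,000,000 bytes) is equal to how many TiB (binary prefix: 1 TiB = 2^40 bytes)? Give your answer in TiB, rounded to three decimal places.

745 TB × 1,000,000,000,000 bytes/TB = 745,000,000,000,000 bytes
1 TiB = 2^40 bytes = 1,099,511,627,776 bytes
745,000,000,000,000 / 1,099,511,627,776 = 677.574 TiB

677.574 TiB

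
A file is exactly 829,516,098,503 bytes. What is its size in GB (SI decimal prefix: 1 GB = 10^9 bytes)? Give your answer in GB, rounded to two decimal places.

829.52 GB

829,516,098,503 bytes given.
1 GB = 1,000,000,000 bytes
829,516,098,503 / 1,000,000,000 = 829.52 GB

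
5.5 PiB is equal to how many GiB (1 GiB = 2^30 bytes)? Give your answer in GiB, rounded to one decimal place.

5,767,168.0 GiB

5.5 PiB = 5.5 × 2^50 bytes = 6,192,449,487,634,432 bytes
1 GiB = 2^30 bytes = 1,073,741,824 bytes
6,192,449,487,634,432 / 1,073,741,824 = 5,767,168.0 GiB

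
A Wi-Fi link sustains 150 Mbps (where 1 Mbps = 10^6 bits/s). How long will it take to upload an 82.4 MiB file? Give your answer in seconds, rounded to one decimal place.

82.4 MiB = 86,402,662.4 bytes = 691,221,299.2 bits
150 Mbps = 150,000,000 bits/s
time = 691,221,299.2 / 150,000,000 = 4.6 s

4.6 seconds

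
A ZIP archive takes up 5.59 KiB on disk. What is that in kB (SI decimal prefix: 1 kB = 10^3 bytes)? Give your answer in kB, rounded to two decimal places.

5.59 KiB = 5.59 × 2^10 bytes = 5,724.16 bytes
1 kB = 1,000 bytes
5,724.16 / 1,000 = 5.72 kB

5.72 kB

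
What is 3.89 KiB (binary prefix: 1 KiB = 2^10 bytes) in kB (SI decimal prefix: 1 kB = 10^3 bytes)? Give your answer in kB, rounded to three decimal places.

3.89 KiB × 1,024 bytes/KiB = 3,983.36 bytes
1 kB = 1,000 bytes
3,983.36 / 1,000 = 3.983 kB

3.983 kB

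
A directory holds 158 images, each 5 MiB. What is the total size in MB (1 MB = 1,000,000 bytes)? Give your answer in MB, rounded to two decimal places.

Total = 158 × 5 MiB = 790 MiB
= 790 × 1,048,576 bytes = 828,375,040 bytes
1 MB = 1,000,000 bytes
828,375,040 / 1,000,000 = 828.38 MB

828.38 MB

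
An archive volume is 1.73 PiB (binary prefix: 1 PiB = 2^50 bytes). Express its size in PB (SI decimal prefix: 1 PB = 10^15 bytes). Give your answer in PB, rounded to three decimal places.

1.73 PiB = 1.73 × 2^50 bytes = 1,947,806,838,837,739.52 bytes
1 PB = 10^15 bytes = 1,000,000,000,000,000 bytes
1,947,806,838,837,739.52 / 1,000,000,000,000,000 = 1.948 PB

1.948 PB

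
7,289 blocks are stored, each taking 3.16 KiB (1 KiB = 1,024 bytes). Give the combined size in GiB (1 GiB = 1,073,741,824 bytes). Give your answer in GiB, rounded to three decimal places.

Total = 7,289 × 3.16 KiB = 23033.24 KiB
= 23033.24 × 1,024 bytes = 23,586,037.76 bytes
1 GiB = 1,073,741,824 bytes
23,586,037.76 / 1,073,741,824 = 0.022 GiB

0.022 GiB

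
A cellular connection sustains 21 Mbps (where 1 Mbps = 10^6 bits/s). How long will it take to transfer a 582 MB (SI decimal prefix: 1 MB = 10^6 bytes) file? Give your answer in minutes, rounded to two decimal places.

3.70 minutes

582 MB = 582,000,000 bytes = 4,656,000,000 bits
21 Mbps = 21,000,000 bits/s
time = 4,656,000,000 / 21,000,000 = 221.714 s
221.714 s / 60 = 3.70 minutes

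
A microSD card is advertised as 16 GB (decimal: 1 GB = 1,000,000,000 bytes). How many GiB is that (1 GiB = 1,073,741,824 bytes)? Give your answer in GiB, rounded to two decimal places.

16 GB = 16 × 10^9 bytes = 16,000,000,000 bytes
1 GiB = 1,073,741,824 bytes
16,000,000,000 / 1,073,741,824 = 14.90 GiB

14.90 GiB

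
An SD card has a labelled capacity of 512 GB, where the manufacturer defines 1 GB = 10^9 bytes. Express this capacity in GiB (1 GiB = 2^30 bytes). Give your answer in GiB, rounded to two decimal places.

476.84 GiB

512 GB × 1,000,000,000 bytes/GB = 512,000,000,000 bytes
1 GiB = 2^30 bytes = 1,073,741,824 bytes
512,000,000,000 / 1,073,741,824 = 476.84 GiB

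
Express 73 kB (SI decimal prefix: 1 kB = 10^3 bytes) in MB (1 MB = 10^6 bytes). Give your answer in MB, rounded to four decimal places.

0.0730 MB

73 kB = 73 × 10^3 bytes = 73,000 bytes
1 MB = 1,000,000 bytes
73,000 / 1,000,000 = 0.0730 MB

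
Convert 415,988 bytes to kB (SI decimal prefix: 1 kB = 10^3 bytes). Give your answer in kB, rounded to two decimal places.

415.99 kB

415,988 bytes given.
1 kB = 10^3 bytes = 1,000 bytes
415,988 / 1,000 = 415.99 kB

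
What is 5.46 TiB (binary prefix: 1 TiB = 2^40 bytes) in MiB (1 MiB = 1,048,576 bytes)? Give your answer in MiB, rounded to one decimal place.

5,725,225.0 MiB

5.46 TiB × 1,099,511,627,776 bytes/TiB = 6,003,333,487,656.96 bytes
1 MiB = 2^20 bytes = 1,048,576 bytes
6,003,333,487,656.96 / 1,048,576 = 5,725,225.0 MiB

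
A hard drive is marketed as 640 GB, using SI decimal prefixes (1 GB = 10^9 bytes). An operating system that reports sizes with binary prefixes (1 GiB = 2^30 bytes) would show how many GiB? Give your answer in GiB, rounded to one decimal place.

640 GB = 640 × 10^9 bytes = 640,000,000,000 bytes
1 GiB = 1,073,741,824 bytes
640,000,000,000 / 1,073,741,824 = 596.0 GiB

596.0 GiB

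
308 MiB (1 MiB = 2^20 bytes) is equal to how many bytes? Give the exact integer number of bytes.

322,961,408 bytes

308 × 1,048,576 = 322,961,408 bytes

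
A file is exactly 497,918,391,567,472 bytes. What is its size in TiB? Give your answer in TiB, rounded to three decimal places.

452.854 TiB

497,918,391,567,472 bytes given.
1 TiB = 1,099,511,627,776 bytes
497,918,391,567,472 / 1,099,511,627,776 = 452.854 TiB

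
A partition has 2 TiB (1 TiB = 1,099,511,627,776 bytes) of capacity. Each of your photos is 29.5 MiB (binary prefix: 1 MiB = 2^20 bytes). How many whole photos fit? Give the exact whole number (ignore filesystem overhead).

71,089

Capacity: 2 TiB = 2,199,023,255,552 bytes
Per item: 29.5 MiB = 30,932,992 bytes
⌊2,199,023,255,552 / 30,932,992⌋ = 71,089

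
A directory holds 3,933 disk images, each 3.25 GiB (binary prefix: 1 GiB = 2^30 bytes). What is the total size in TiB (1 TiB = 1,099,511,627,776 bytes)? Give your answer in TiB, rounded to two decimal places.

12.48 TiB

Total = 3,933 × 3.25 GiB = 12782.25 GiB
= 12782.25 × 1,073,741,824 bytes = 13,724,836,429,824 bytes
1 TiB = 1,099,511,627,776 bytes
13,724,836,429,824 / 1,099,511,627,776 = 12.48 TiB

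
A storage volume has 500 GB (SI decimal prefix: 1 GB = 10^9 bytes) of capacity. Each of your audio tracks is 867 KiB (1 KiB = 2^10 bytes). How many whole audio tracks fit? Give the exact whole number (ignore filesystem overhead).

563,184

Capacity: 500 GB = 500,000,000,000 bytes
Per item: 867 KiB = 887,808 bytes
⌊500,000,000,000 / 887,808⌋ = 563,184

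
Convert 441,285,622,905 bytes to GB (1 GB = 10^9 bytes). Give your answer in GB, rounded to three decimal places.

441.286 GB

441,285,622,905 bytes given.
1 GB = 10^9 bytes = 1,000,000,000 bytes
441,285,622,905 / 1,000,000,000 = 441.286 GB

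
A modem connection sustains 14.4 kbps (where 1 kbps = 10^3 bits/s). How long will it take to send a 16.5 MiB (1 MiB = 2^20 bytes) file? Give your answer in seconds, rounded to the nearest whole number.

9,612 seconds

16.5 MiB = 17,301,504 bytes = 138,412,032 bits
14.4 kbps = 14,400 bits/s
time = 138,412,032 / 14,400 = 9,612 s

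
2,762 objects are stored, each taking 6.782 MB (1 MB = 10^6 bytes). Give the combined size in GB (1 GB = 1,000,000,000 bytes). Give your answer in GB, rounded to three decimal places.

Total = 2,762 × 6.782 MB = 18731.884 MB
= 18731.884 × 1,000,000 bytes = 18,731,884,000 bytes
1 GB = 1,000,000,000 bytes
18,731,884,000 / 1,000,000,000 = 18.732 GB

18.732 GB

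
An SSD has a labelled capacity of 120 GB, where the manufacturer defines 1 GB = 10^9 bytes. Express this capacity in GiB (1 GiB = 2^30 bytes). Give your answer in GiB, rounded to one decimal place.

111.8 GiB

120 GB = 120 × 10^9 bytes = 120,000,000,000 bytes
1 GiB = 2^30 bytes = 1,073,741,824 bytes
120,000,000,000 / 1,073,741,824 = 111.8 GiB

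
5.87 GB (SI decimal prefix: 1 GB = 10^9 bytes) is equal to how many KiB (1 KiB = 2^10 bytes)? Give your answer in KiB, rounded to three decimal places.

5,732,421.875 KiB

5.87 GB = 5.87 × 10^9 bytes = 5,870,000,000 bytes
1 KiB = 1,024 bytes
5,870,000,000 / 1,024 = 5,732,421.875 KiB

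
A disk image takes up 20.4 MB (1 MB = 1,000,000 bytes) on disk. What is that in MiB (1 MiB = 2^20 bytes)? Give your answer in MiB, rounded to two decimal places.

20.4 MB × 1,000,000 bytes/MB = 20,400,000 bytes
1 MiB = 2^20 bytes = 1,048,576 bytes
20,400,000 / 1,048,576 = 19.45 MiB

19.45 MiB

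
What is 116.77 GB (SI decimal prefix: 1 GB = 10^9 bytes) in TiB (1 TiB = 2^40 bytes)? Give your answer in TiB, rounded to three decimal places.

0.106 TiB

116.77 GB = 116.77 × 10^9 bytes = 116,770,000,000 bytes
1 TiB = 1,099,511,627,776 bytes
116,770,000,000 / 1,099,511,627,776 = 0.106 TiB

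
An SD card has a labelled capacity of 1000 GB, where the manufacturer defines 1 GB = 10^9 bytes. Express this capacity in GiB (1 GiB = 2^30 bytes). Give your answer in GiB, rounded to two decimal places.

1000 GB × 1,000,000,000 bytes/GB = 1,000,000,000,000 bytes
1 GiB = 2^30 bytes = 1,073,741,824 bytes
1,000,000,000,000 / 1,073,741,824 = 931.32 GiB

931.32 GiB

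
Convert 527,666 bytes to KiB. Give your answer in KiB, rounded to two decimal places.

515.30 KiB

527,666 bytes given.
1 KiB = 2^10 bytes = 1,024 bytes
527,666 / 1,024 = 515.30 KiB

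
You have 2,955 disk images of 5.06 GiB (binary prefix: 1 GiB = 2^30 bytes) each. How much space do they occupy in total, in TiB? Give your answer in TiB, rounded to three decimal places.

Total = 2,955 × 5.06 GiB = 14952.3 GiB
= 14952.3 × 1,073,741,824 bytes = 16,054,909,874,995.2 bytes
1 TiB = 1,099,511,627,776 bytes
16,054,909,874,995.2 / 1,099,511,627,776 = 14.602 TiB

14.602 TiB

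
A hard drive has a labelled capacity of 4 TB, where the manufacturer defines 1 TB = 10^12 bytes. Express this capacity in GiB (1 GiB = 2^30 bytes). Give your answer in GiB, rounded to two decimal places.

3,725.29 GiB

4 TB = 4 × 10^12 bytes = 4,000,000,000,000 bytes
1 GiB = 2^30 bytes = 1,073,741,824 bytes
4,000,000,000,000 / 1,073,741,824 = 3,725.29 GiB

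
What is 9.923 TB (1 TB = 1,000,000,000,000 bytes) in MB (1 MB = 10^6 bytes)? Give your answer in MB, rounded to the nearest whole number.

9.923 TB = 9.923 × 10^12 bytes = 9,923,000,000,000 bytes
1 MB = 1,000,000 bytes
9,923,000,000,000 / 1,000,000 = 9,923,000 MB

9,923,000 MB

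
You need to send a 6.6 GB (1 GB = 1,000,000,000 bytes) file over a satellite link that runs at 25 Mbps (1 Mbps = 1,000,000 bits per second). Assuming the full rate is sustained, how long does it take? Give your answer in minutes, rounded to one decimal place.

6.6 GB = 6,600,000,000 bytes = 52,800,000,000 bits
25 Mbps = 25,000,000 bits/s
time = 52,800,000,000 / 25,000,000 = 2,112.00 s
2,112.00 s / 60 = 35.2 minutes

35.2 minutes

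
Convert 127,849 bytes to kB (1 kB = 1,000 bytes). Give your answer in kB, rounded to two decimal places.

127.85 kB

127,849 bytes given.
1 kB = 1,000 bytes
127,849 / 1,000 = 127.85 kB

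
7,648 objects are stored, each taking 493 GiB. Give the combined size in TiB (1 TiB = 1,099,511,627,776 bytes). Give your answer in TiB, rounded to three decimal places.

3,682.094 TiB

Total = 7,648 × 493 GiB = 3,770,464 GiB
= 3,770,464 × 1,073,741,824 bytes = 4,048,504,892,686,336 bytes
1 TiB = 1,099,511,627,776 bytes
4,048,504,892,686,336 / 1,099,511,627,776 = 3,682.094 TiB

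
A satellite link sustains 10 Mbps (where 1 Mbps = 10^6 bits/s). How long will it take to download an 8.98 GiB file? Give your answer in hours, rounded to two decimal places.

2.14 hours

8.98 GiB = 9,642,201,579.52 bytes = 77,137,612,636.16 bits
10 Mbps = 10,000,000 bits/s
time = 77,137,612,636.16 / 10,000,000 = 7,713.7613 s
7,713.7613 s / 3600 = 2.14 hours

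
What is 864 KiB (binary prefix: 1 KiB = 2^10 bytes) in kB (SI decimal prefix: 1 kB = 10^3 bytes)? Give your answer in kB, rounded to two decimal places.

884.74 kB

864 KiB = 864 × 2^10 bytes = 884,736 bytes
1 kB = 1,000 bytes
884,736 / 1,000 = 884.74 kB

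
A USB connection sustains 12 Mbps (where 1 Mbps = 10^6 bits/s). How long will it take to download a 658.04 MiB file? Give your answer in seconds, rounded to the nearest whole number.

460 seconds

658.04 MiB = 690,004,951.04 bytes = 5,520,039,608.32 bits
12 Mbps = 12,000,000 bits/s
time = 5,520,039,608.32 / 12,000,000 = 460 s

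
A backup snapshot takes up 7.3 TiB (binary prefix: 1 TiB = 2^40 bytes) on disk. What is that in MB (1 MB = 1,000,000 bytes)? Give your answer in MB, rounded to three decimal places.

7.3 TiB = 7.3 × 2^40 bytes = 8,026,434,882,764.8 bytes
1 MB = 10^6 bytes = 1,000,000 bytes
8,026,434,882,764.8 / 1,000,000 = 8,026,434.883 MB

8,026,434.883 MB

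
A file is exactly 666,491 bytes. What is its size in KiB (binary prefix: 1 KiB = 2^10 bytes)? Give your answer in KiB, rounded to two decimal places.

650.87 KiB

666,491 bytes given.
1 KiB = 1,024 bytes
666,491 / 1,024 = 650.87 KiB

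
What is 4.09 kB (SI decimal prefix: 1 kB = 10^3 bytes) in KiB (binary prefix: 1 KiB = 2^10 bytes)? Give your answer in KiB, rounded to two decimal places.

4.09 kB = 4.09 × 10^3 bytes = 4,090 bytes
1 KiB = 2^10 bytes = 1,024 bytes
4,090 / 1,024 = 3.99 KiB

3.99 KiB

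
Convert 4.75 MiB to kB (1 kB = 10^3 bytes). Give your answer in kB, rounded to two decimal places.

4.75 MiB = 4.75 × 2^20 bytes = 4,980,736 bytes
1 kB = 10^3 bytes = 1,000 bytes
4,980,736 / 1,000 = 4,980.74 kB

4,980.74 kB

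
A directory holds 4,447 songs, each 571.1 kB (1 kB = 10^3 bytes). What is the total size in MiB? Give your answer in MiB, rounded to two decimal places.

Total = 4,447 × 571.1 kB = 2539681.7 kB
= 2539681.7 × 1,000 bytes = 2,539,681,700 bytes
1 MiB = 1,048,576 bytes
2,539,681,700 / 1,048,576 = 2,422.03 MiB

2,422.03 MiB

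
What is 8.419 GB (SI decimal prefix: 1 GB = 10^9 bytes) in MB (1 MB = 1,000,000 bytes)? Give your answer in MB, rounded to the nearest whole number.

8.419 GB × 1,000,000,000 bytes/GB = 8,419,000,000 bytes
1 MB = 1,000,000 bytes
8,419,000,000 / 1,000,000 = 8,419 MB

8,419 MB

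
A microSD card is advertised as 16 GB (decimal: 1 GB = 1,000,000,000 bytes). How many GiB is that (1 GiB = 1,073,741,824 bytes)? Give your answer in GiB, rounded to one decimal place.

14.9 GiB

16 GB × 1,000,000,000 bytes/GB = 16,000,000,000 bytes
1 GiB = 1,073,741,824 bytes
16,000,000,000 / 1,073,741,824 = 14.9 GiB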